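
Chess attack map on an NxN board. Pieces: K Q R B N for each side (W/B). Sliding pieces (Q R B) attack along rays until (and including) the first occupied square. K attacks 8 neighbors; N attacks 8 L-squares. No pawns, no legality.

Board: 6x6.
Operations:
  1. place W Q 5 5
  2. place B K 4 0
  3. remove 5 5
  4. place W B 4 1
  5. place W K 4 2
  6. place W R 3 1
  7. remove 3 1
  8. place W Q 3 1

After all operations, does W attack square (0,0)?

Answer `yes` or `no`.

Answer: no

Derivation:
Op 1: place WQ@(5,5)
Op 2: place BK@(4,0)
Op 3: remove (5,5)
Op 4: place WB@(4,1)
Op 5: place WK@(4,2)
Op 6: place WR@(3,1)
Op 7: remove (3,1)
Op 8: place WQ@(3,1)
Per-piece attacks for W:
  WQ@(3,1): attacks (3,2) (3,3) (3,4) (3,5) (3,0) (4,1) (2,1) (1,1) (0,1) (4,2) (4,0) (2,2) (1,3) (0,4) (2,0) [ray(1,0) blocked at (4,1); ray(1,1) blocked at (4,2); ray(1,-1) blocked at (4,0)]
  WB@(4,1): attacks (5,2) (5,0) (3,2) (2,3) (1,4) (0,5) (3,0)
  WK@(4,2): attacks (4,3) (4,1) (5,2) (3,2) (5,3) (5,1) (3,3) (3,1)
W attacks (0,0): no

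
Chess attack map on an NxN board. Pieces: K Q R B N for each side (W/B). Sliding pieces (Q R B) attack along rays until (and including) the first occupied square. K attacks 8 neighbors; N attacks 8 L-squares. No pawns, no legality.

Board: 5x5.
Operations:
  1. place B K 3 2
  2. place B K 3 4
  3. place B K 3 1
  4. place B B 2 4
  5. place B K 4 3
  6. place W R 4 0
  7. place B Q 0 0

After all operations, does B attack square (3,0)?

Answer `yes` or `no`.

Answer: yes

Derivation:
Op 1: place BK@(3,2)
Op 2: place BK@(3,4)
Op 3: place BK@(3,1)
Op 4: place BB@(2,4)
Op 5: place BK@(4,3)
Op 6: place WR@(4,0)
Op 7: place BQ@(0,0)
Per-piece attacks for B:
  BQ@(0,0): attacks (0,1) (0,2) (0,3) (0,4) (1,0) (2,0) (3,0) (4,0) (1,1) (2,2) (3,3) (4,4) [ray(1,0) blocked at (4,0)]
  BB@(2,4): attacks (3,3) (4,2) (1,3) (0,2)
  BK@(3,1): attacks (3,2) (3,0) (4,1) (2,1) (4,2) (4,0) (2,2) (2,0)
  BK@(3,2): attacks (3,3) (3,1) (4,2) (2,2) (4,3) (4,1) (2,3) (2,1)
  BK@(3,4): attacks (3,3) (4,4) (2,4) (4,3) (2,3)
  BK@(4,3): attacks (4,4) (4,2) (3,3) (3,4) (3,2)
B attacks (3,0): yes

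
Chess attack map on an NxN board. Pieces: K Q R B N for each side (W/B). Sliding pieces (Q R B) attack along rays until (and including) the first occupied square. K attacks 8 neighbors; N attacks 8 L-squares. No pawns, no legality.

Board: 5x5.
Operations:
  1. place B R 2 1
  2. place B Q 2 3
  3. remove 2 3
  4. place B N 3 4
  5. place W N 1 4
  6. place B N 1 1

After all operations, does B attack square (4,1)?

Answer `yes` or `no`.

Answer: yes

Derivation:
Op 1: place BR@(2,1)
Op 2: place BQ@(2,3)
Op 3: remove (2,3)
Op 4: place BN@(3,4)
Op 5: place WN@(1,4)
Op 6: place BN@(1,1)
Per-piece attacks for B:
  BN@(1,1): attacks (2,3) (3,2) (0,3) (3,0)
  BR@(2,1): attacks (2,2) (2,3) (2,4) (2,0) (3,1) (4,1) (1,1) [ray(-1,0) blocked at (1,1)]
  BN@(3,4): attacks (4,2) (2,2) (1,3)
B attacks (4,1): yes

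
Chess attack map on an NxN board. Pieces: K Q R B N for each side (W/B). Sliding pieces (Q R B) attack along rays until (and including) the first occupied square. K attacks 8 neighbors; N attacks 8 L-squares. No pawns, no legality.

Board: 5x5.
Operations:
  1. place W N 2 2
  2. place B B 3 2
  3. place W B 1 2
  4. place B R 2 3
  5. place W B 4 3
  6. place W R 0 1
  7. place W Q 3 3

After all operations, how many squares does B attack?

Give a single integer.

Op 1: place WN@(2,2)
Op 2: place BB@(3,2)
Op 3: place WB@(1,2)
Op 4: place BR@(2,3)
Op 5: place WB@(4,3)
Op 6: place WR@(0,1)
Op 7: place WQ@(3,3)
Per-piece attacks for B:
  BR@(2,3): attacks (2,4) (2,2) (3,3) (1,3) (0,3) [ray(0,-1) blocked at (2,2); ray(1,0) blocked at (3,3)]
  BB@(3,2): attacks (4,3) (4,1) (2,3) (2,1) (1,0) [ray(1,1) blocked at (4,3); ray(-1,1) blocked at (2,3)]
Union (10 distinct): (0,3) (1,0) (1,3) (2,1) (2,2) (2,3) (2,4) (3,3) (4,1) (4,3)

Answer: 10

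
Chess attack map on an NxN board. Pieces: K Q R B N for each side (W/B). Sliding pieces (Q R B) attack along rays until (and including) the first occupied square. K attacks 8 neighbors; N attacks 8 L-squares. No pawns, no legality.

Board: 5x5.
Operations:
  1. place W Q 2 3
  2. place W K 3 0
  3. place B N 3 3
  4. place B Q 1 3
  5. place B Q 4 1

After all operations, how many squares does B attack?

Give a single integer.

Op 1: place WQ@(2,3)
Op 2: place WK@(3,0)
Op 3: place BN@(3,3)
Op 4: place BQ@(1,3)
Op 5: place BQ@(4,1)
Per-piece attacks for B:
  BQ@(1,3): attacks (1,4) (1,2) (1,1) (1,0) (2,3) (0,3) (2,4) (2,2) (3,1) (4,0) (0,4) (0,2) [ray(1,0) blocked at (2,3)]
  BN@(3,3): attacks (1,4) (4,1) (2,1) (1,2)
  BQ@(4,1): attacks (4,2) (4,3) (4,4) (4,0) (3,1) (2,1) (1,1) (0,1) (3,2) (2,3) (3,0) [ray(-1,1) blocked at (2,3); ray(-1,-1) blocked at (3,0)]
Union (20 distinct): (0,1) (0,2) (0,3) (0,4) (1,0) (1,1) (1,2) (1,4) (2,1) (2,2) (2,3) (2,4) (3,0) (3,1) (3,2) (4,0) (4,1) (4,2) (4,3) (4,4)

Answer: 20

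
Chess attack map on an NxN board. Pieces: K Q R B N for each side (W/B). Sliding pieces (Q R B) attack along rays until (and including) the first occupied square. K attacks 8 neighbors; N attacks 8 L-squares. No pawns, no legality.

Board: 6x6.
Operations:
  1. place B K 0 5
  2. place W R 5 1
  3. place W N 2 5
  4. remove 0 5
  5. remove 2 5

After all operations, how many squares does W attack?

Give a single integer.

Answer: 10

Derivation:
Op 1: place BK@(0,5)
Op 2: place WR@(5,1)
Op 3: place WN@(2,5)
Op 4: remove (0,5)
Op 5: remove (2,5)
Per-piece attacks for W:
  WR@(5,1): attacks (5,2) (5,3) (5,4) (5,5) (5,0) (4,1) (3,1) (2,1) (1,1) (0,1)
Union (10 distinct): (0,1) (1,1) (2,1) (3,1) (4,1) (5,0) (5,2) (5,3) (5,4) (5,5)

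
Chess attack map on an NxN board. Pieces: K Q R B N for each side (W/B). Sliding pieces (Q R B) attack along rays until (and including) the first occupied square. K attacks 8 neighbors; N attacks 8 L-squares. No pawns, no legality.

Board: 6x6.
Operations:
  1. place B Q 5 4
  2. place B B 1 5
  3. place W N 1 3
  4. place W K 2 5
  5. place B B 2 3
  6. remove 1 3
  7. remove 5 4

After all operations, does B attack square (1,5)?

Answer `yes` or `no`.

Op 1: place BQ@(5,4)
Op 2: place BB@(1,5)
Op 3: place WN@(1,3)
Op 4: place WK@(2,5)
Op 5: place BB@(2,3)
Op 6: remove (1,3)
Op 7: remove (5,4)
Per-piece attacks for B:
  BB@(1,5): attacks (2,4) (3,3) (4,2) (5,1) (0,4)
  BB@(2,3): attacks (3,4) (4,5) (3,2) (4,1) (5,0) (1,4) (0,5) (1,2) (0,1)
B attacks (1,5): no

Answer: no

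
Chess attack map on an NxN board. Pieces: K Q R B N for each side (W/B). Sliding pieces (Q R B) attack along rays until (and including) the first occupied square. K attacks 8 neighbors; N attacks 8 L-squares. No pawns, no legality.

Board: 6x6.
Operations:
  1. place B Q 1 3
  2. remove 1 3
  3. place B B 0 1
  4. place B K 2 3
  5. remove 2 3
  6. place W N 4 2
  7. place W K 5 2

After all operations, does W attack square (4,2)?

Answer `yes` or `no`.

Op 1: place BQ@(1,3)
Op 2: remove (1,3)
Op 3: place BB@(0,1)
Op 4: place BK@(2,3)
Op 5: remove (2,3)
Op 6: place WN@(4,2)
Op 7: place WK@(5,2)
Per-piece attacks for W:
  WN@(4,2): attacks (5,4) (3,4) (2,3) (5,0) (3,0) (2,1)
  WK@(5,2): attacks (5,3) (5,1) (4,2) (4,3) (4,1)
W attacks (4,2): yes

Answer: yes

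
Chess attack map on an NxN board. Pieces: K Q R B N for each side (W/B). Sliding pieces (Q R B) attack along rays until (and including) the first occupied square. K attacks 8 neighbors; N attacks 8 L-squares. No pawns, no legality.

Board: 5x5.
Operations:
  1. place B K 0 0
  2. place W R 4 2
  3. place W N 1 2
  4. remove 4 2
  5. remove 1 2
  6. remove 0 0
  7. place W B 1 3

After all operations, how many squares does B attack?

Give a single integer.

Op 1: place BK@(0,0)
Op 2: place WR@(4,2)
Op 3: place WN@(1,2)
Op 4: remove (4,2)
Op 5: remove (1,2)
Op 6: remove (0,0)
Op 7: place WB@(1,3)
Per-piece attacks for B:
Union (0 distinct): (none)

Answer: 0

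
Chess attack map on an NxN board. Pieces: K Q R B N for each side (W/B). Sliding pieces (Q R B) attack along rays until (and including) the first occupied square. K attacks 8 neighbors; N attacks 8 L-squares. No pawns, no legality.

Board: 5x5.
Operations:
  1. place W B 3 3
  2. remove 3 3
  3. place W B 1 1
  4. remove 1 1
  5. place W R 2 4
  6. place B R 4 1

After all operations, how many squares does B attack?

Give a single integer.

Op 1: place WB@(3,3)
Op 2: remove (3,3)
Op 3: place WB@(1,1)
Op 4: remove (1,1)
Op 5: place WR@(2,4)
Op 6: place BR@(4,1)
Per-piece attacks for B:
  BR@(4,1): attacks (4,2) (4,3) (4,4) (4,0) (3,1) (2,1) (1,1) (0,1)
Union (8 distinct): (0,1) (1,1) (2,1) (3,1) (4,0) (4,2) (4,3) (4,4)

Answer: 8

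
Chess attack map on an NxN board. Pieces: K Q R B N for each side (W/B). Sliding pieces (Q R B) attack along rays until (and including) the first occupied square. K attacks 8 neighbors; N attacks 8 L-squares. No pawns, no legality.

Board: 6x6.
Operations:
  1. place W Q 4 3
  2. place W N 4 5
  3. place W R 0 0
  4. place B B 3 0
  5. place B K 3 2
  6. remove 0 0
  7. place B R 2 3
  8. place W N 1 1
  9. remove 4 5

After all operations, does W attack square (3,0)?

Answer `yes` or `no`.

Op 1: place WQ@(4,3)
Op 2: place WN@(4,5)
Op 3: place WR@(0,0)
Op 4: place BB@(3,0)
Op 5: place BK@(3,2)
Op 6: remove (0,0)
Op 7: place BR@(2,3)
Op 8: place WN@(1,1)
Op 9: remove (4,5)
Per-piece attacks for W:
  WN@(1,1): attacks (2,3) (3,2) (0,3) (3,0)
  WQ@(4,3): attacks (4,4) (4,5) (4,2) (4,1) (4,0) (5,3) (3,3) (2,3) (5,4) (5,2) (3,4) (2,5) (3,2) [ray(-1,0) blocked at (2,3); ray(-1,-1) blocked at (3,2)]
W attacks (3,0): yes

Answer: yes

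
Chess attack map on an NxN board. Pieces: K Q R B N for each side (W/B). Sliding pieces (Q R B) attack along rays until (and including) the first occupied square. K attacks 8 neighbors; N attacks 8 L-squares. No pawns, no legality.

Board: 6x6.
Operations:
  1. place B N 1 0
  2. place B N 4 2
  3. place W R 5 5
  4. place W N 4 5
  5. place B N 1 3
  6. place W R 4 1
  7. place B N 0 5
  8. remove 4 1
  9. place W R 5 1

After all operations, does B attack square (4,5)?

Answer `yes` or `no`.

Op 1: place BN@(1,0)
Op 2: place BN@(4,2)
Op 3: place WR@(5,5)
Op 4: place WN@(4,5)
Op 5: place BN@(1,3)
Op 6: place WR@(4,1)
Op 7: place BN@(0,5)
Op 8: remove (4,1)
Op 9: place WR@(5,1)
Per-piece attacks for B:
  BN@(0,5): attacks (1,3) (2,4)
  BN@(1,0): attacks (2,2) (3,1) (0,2)
  BN@(1,3): attacks (2,5) (3,4) (0,5) (2,1) (3,2) (0,1)
  BN@(4,2): attacks (5,4) (3,4) (2,3) (5,0) (3,0) (2,1)
B attacks (4,5): no

Answer: no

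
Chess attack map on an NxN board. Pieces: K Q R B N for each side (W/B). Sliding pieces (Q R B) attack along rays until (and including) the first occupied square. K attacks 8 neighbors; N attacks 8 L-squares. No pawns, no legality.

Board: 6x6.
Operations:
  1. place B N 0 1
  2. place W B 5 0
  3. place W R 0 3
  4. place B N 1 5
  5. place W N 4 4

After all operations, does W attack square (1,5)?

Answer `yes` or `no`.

Op 1: place BN@(0,1)
Op 2: place WB@(5,0)
Op 3: place WR@(0,3)
Op 4: place BN@(1,5)
Op 5: place WN@(4,4)
Per-piece attacks for W:
  WR@(0,3): attacks (0,4) (0,5) (0,2) (0,1) (1,3) (2,3) (3,3) (4,3) (5,3) [ray(0,-1) blocked at (0,1)]
  WN@(4,4): attacks (2,5) (5,2) (3,2) (2,3)
  WB@(5,0): attacks (4,1) (3,2) (2,3) (1,4) (0,5)
W attacks (1,5): no

Answer: no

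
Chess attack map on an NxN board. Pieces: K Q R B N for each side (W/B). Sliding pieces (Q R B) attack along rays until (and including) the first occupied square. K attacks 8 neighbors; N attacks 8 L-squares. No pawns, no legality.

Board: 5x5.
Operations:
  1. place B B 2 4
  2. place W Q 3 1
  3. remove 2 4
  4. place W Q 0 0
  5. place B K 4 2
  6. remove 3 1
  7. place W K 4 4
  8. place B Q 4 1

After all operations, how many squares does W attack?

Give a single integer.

Answer: 14

Derivation:
Op 1: place BB@(2,4)
Op 2: place WQ@(3,1)
Op 3: remove (2,4)
Op 4: place WQ@(0,0)
Op 5: place BK@(4,2)
Op 6: remove (3,1)
Op 7: place WK@(4,4)
Op 8: place BQ@(4,1)
Per-piece attacks for W:
  WQ@(0,0): attacks (0,1) (0,2) (0,3) (0,4) (1,0) (2,0) (3,0) (4,0) (1,1) (2,2) (3,3) (4,4) [ray(1,1) blocked at (4,4)]
  WK@(4,4): attacks (4,3) (3,4) (3,3)
Union (14 distinct): (0,1) (0,2) (0,3) (0,4) (1,0) (1,1) (2,0) (2,2) (3,0) (3,3) (3,4) (4,0) (4,3) (4,4)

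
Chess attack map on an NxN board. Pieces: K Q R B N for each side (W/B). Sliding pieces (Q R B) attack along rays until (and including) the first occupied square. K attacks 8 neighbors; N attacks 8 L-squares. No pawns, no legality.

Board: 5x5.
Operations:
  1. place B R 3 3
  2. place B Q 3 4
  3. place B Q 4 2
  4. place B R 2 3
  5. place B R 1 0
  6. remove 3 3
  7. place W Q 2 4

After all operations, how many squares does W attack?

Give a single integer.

Answer: 8

Derivation:
Op 1: place BR@(3,3)
Op 2: place BQ@(3,4)
Op 3: place BQ@(4,2)
Op 4: place BR@(2,3)
Op 5: place BR@(1,0)
Op 6: remove (3,3)
Op 7: place WQ@(2,4)
Per-piece attacks for W:
  WQ@(2,4): attacks (2,3) (3,4) (1,4) (0,4) (3,3) (4,2) (1,3) (0,2) [ray(0,-1) blocked at (2,3); ray(1,0) blocked at (3,4); ray(1,-1) blocked at (4,2)]
Union (8 distinct): (0,2) (0,4) (1,3) (1,4) (2,3) (3,3) (3,4) (4,2)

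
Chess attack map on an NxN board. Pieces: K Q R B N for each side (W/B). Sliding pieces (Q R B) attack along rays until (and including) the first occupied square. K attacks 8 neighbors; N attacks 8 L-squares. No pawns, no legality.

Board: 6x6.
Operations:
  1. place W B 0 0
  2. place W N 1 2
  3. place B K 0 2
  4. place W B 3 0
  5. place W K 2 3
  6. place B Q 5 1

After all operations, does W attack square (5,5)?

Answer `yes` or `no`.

Op 1: place WB@(0,0)
Op 2: place WN@(1,2)
Op 3: place BK@(0,2)
Op 4: place WB@(3,0)
Op 5: place WK@(2,3)
Op 6: place BQ@(5,1)
Per-piece attacks for W:
  WB@(0,0): attacks (1,1) (2,2) (3,3) (4,4) (5,5)
  WN@(1,2): attacks (2,4) (3,3) (0,4) (2,0) (3,1) (0,0)
  WK@(2,3): attacks (2,4) (2,2) (3,3) (1,3) (3,4) (3,2) (1,4) (1,2)
  WB@(3,0): attacks (4,1) (5,2) (2,1) (1,2) [ray(-1,1) blocked at (1,2)]
W attacks (5,5): yes

Answer: yes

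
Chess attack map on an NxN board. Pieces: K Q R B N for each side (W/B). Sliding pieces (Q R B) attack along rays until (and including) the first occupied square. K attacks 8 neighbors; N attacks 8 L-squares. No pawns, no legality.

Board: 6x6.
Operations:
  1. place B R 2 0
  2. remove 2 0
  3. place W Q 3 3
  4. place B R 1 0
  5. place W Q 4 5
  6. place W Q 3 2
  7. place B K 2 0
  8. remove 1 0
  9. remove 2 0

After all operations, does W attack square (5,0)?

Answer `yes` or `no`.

Answer: yes

Derivation:
Op 1: place BR@(2,0)
Op 2: remove (2,0)
Op 3: place WQ@(3,3)
Op 4: place BR@(1,0)
Op 5: place WQ@(4,5)
Op 6: place WQ@(3,2)
Op 7: place BK@(2,0)
Op 8: remove (1,0)
Op 9: remove (2,0)
Per-piece attacks for W:
  WQ@(3,2): attacks (3,3) (3,1) (3,0) (4,2) (5,2) (2,2) (1,2) (0,2) (4,3) (5,4) (4,1) (5,0) (2,3) (1,4) (0,5) (2,1) (1,0) [ray(0,1) blocked at (3,3)]
  WQ@(3,3): attacks (3,4) (3,5) (3,2) (4,3) (5,3) (2,3) (1,3) (0,3) (4,4) (5,5) (4,2) (5,1) (2,4) (1,5) (2,2) (1,1) (0,0) [ray(0,-1) blocked at (3,2)]
  WQ@(4,5): attacks (4,4) (4,3) (4,2) (4,1) (4,0) (5,5) (3,5) (2,5) (1,5) (0,5) (5,4) (3,4) (2,3) (1,2) (0,1)
W attacks (5,0): yes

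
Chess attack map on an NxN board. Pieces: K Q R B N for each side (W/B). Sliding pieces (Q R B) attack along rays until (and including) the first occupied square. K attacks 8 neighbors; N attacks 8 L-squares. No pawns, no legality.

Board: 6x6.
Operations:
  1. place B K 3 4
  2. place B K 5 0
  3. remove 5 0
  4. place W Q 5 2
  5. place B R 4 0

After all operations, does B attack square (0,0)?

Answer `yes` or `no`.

Op 1: place BK@(3,4)
Op 2: place BK@(5,0)
Op 3: remove (5,0)
Op 4: place WQ@(5,2)
Op 5: place BR@(4,0)
Per-piece attacks for B:
  BK@(3,4): attacks (3,5) (3,3) (4,4) (2,4) (4,5) (4,3) (2,5) (2,3)
  BR@(4,0): attacks (4,1) (4,2) (4,3) (4,4) (4,5) (5,0) (3,0) (2,0) (1,0) (0,0)
B attacks (0,0): yes

Answer: yes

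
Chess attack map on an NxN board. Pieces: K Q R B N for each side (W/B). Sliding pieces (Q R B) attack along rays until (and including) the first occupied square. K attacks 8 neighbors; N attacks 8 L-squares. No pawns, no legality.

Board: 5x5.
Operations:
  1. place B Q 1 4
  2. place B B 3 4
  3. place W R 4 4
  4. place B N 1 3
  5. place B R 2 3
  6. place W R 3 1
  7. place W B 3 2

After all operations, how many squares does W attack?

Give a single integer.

Answer: 12

Derivation:
Op 1: place BQ@(1,4)
Op 2: place BB@(3,4)
Op 3: place WR@(4,4)
Op 4: place BN@(1,3)
Op 5: place BR@(2,3)
Op 6: place WR@(3,1)
Op 7: place WB@(3,2)
Per-piece attacks for W:
  WR@(3,1): attacks (3,2) (3,0) (4,1) (2,1) (1,1) (0,1) [ray(0,1) blocked at (3,2)]
  WB@(3,2): attacks (4,3) (4,1) (2,3) (2,1) (1,0) [ray(-1,1) blocked at (2,3)]
  WR@(4,4): attacks (4,3) (4,2) (4,1) (4,0) (3,4) [ray(-1,0) blocked at (3,4)]
Union (12 distinct): (0,1) (1,0) (1,1) (2,1) (2,3) (3,0) (3,2) (3,4) (4,0) (4,1) (4,2) (4,3)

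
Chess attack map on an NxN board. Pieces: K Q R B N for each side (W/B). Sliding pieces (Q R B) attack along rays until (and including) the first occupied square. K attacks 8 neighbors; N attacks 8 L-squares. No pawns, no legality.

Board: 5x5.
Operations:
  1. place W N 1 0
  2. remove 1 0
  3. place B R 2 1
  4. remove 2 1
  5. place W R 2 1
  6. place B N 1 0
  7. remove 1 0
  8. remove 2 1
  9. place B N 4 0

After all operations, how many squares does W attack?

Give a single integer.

Op 1: place WN@(1,0)
Op 2: remove (1,0)
Op 3: place BR@(2,1)
Op 4: remove (2,1)
Op 5: place WR@(2,1)
Op 6: place BN@(1,0)
Op 7: remove (1,0)
Op 8: remove (2,1)
Op 9: place BN@(4,0)
Per-piece attacks for W:
Union (0 distinct): (none)

Answer: 0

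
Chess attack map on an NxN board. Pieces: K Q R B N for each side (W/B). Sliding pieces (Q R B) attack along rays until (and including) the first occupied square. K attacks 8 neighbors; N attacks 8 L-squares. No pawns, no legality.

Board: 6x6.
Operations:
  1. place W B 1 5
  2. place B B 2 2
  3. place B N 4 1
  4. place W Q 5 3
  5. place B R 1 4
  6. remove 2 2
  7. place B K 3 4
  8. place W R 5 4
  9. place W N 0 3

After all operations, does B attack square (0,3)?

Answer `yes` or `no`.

Op 1: place WB@(1,5)
Op 2: place BB@(2,2)
Op 3: place BN@(4,1)
Op 4: place WQ@(5,3)
Op 5: place BR@(1,4)
Op 6: remove (2,2)
Op 7: place BK@(3,4)
Op 8: place WR@(5,4)
Op 9: place WN@(0,3)
Per-piece attacks for B:
  BR@(1,4): attacks (1,5) (1,3) (1,2) (1,1) (1,0) (2,4) (3,4) (0,4) [ray(0,1) blocked at (1,5); ray(1,0) blocked at (3,4)]
  BK@(3,4): attacks (3,5) (3,3) (4,4) (2,4) (4,5) (4,3) (2,5) (2,3)
  BN@(4,1): attacks (5,3) (3,3) (2,2) (2,0)
B attacks (0,3): no

Answer: no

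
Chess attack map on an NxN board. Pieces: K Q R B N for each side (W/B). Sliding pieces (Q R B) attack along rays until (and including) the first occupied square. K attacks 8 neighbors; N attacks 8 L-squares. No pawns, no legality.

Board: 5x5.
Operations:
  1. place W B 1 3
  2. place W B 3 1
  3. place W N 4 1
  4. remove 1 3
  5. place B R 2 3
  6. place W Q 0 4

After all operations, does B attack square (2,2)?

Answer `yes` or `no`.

Answer: yes

Derivation:
Op 1: place WB@(1,3)
Op 2: place WB@(3,1)
Op 3: place WN@(4,1)
Op 4: remove (1,3)
Op 5: place BR@(2,3)
Op 6: place WQ@(0,4)
Per-piece attacks for B:
  BR@(2,3): attacks (2,4) (2,2) (2,1) (2,0) (3,3) (4,3) (1,3) (0,3)
B attacks (2,2): yes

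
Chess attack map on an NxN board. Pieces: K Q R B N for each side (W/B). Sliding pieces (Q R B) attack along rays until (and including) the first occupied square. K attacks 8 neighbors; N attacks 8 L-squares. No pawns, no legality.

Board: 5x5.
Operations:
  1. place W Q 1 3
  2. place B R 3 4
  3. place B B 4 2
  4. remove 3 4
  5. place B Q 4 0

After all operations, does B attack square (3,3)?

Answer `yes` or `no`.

Answer: yes

Derivation:
Op 1: place WQ@(1,3)
Op 2: place BR@(3,4)
Op 3: place BB@(4,2)
Op 4: remove (3,4)
Op 5: place BQ@(4,0)
Per-piece attacks for B:
  BQ@(4,0): attacks (4,1) (4,2) (3,0) (2,0) (1,0) (0,0) (3,1) (2,2) (1,3) [ray(0,1) blocked at (4,2); ray(-1,1) blocked at (1,3)]
  BB@(4,2): attacks (3,3) (2,4) (3,1) (2,0)
B attacks (3,3): yes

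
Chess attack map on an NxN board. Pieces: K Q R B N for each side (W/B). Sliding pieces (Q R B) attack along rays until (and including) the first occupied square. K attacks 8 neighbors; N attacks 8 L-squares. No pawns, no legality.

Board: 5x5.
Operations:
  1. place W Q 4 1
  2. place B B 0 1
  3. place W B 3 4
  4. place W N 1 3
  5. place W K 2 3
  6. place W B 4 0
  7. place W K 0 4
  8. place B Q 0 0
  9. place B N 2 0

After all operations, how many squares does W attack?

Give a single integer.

Op 1: place WQ@(4,1)
Op 2: place BB@(0,1)
Op 3: place WB@(3,4)
Op 4: place WN@(1,3)
Op 5: place WK@(2,3)
Op 6: place WB@(4,0)
Op 7: place WK@(0,4)
Op 8: place BQ@(0,0)
Op 9: place BN@(2,0)
Per-piece attacks for W:
  WK@(0,4): attacks (0,3) (1,4) (1,3)
  WN@(1,3): attacks (3,4) (2,1) (3,2) (0,1)
  WK@(2,3): attacks (2,4) (2,2) (3,3) (1,3) (3,4) (3,2) (1,4) (1,2)
  WB@(3,4): attacks (4,3) (2,3) [ray(-1,-1) blocked at (2,3)]
  WB@(4,0): attacks (3,1) (2,2) (1,3) [ray(-1,1) blocked at (1,3)]
  WQ@(4,1): attacks (4,2) (4,3) (4,4) (4,0) (3,1) (2,1) (1,1) (0,1) (3,2) (2,3) (3,0) [ray(0,-1) blocked at (4,0); ray(-1,0) blocked at (0,1); ray(-1,1) blocked at (2,3)]
Union (19 distinct): (0,1) (0,3) (1,1) (1,2) (1,3) (1,4) (2,1) (2,2) (2,3) (2,4) (3,0) (3,1) (3,2) (3,3) (3,4) (4,0) (4,2) (4,3) (4,4)

Answer: 19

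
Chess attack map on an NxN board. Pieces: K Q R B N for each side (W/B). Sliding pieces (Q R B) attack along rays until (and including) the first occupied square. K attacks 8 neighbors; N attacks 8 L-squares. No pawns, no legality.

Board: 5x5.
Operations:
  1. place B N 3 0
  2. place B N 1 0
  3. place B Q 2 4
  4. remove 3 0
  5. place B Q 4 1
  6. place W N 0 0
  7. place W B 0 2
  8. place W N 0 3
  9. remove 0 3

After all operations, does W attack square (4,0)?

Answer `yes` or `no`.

Op 1: place BN@(3,0)
Op 2: place BN@(1,0)
Op 3: place BQ@(2,4)
Op 4: remove (3,0)
Op 5: place BQ@(4,1)
Op 6: place WN@(0,0)
Op 7: place WB@(0,2)
Op 8: place WN@(0,3)
Op 9: remove (0,3)
Per-piece attacks for W:
  WN@(0,0): attacks (1,2) (2,1)
  WB@(0,2): attacks (1,3) (2,4) (1,1) (2,0) [ray(1,1) blocked at (2,4)]
W attacks (4,0): no

Answer: no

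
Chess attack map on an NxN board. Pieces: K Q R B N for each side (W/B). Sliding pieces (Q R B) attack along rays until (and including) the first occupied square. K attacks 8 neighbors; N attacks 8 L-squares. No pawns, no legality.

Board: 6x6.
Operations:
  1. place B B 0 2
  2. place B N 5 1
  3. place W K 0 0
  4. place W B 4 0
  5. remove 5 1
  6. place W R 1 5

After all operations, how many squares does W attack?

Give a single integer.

Op 1: place BB@(0,2)
Op 2: place BN@(5,1)
Op 3: place WK@(0,0)
Op 4: place WB@(4,0)
Op 5: remove (5,1)
Op 6: place WR@(1,5)
Per-piece attacks for W:
  WK@(0,0): attacks (0,1) (1,0) (1,1)
  WR@(1,5): attacks (1,4) (1,3) (1,2) (1,1) (1,0) (2,5) (3,5) (4,5) (5,5) (0,5)
  WB@(4,0): attacks (5,1) (3,1) (2,2) (1,3) (0,4)
Union (15 distinct): (0,1) (0,4) (0,5) (1,0) (1,1) (1,2) (1,3) (1,4) (2,2) (2,5) (3,1) (3,5) (4,5) (5,1) (5,5)

Answer: 15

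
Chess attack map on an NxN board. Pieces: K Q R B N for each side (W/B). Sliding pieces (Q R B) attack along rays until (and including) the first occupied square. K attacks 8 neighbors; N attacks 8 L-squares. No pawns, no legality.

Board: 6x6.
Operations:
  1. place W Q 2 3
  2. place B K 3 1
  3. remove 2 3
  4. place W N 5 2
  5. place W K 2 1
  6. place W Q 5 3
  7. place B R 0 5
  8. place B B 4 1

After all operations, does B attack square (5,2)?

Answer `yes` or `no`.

Op 1: place WQ@(2,3)
Op 2: place BK@(3,1)
Op 3: remove (2,3)
Op 4: place WN@(5,2)
Op 5: place WK@(2,1)
Op 6: place WQ@(5,3)
Op 7: place BR@(0,5)
Op 8: place BB@(4,1)
Per-piece attacks for B:
  BR@(0,5): attacks (0,4) (0,3) (0,2) (0,1) (0,0) (1,5) (2,5) (3,5) (4,5) (5,5)
  BK@(3,1): attacks (3,2) (3,0) (4,1) (2,1) (4,2) (4,0) (2,2) (2,0)
  BB@(4,1): attacks (5,2) (5,0) (3,2) (2,3) (1,4) (0,5) (3,0) [ray(1,1) blocked at (5,2); ray(-1,1) blocked at (0,5)]
B attacks (5,2): yes

Answer: yes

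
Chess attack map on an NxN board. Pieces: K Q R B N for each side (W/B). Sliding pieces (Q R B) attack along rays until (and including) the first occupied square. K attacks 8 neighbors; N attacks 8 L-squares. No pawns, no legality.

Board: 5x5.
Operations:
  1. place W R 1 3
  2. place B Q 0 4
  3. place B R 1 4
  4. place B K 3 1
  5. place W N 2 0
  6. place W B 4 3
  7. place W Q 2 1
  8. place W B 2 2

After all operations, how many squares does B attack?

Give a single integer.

Op 1: place WR@(1,3)
Op 2: place BQ@(0,4)
Op 3: place BR@(1,4)
Op 4: place BK@(3,1)
Op 5: place WN@(2,0)
Op 6: place WB@(4,3)
Op 7: place WQ@(2,1)
Op 8: place WB@(2,2)
Per-piece attacks for B:
  BQ@(0,4): attacks (0,3) (0,2) (0,1) (0,0) (1,4) (1,3) [ray(1,0) blocked at (1,4); ray(1,-1) blocked at (1,3)]
  BR@(1,4): attacks (1,3) (2,4) (3,4) (4,4) (0,4) [ray(0,-1) blocked at (1,3); ray(-1,0) blocked at (0,4)]
  BK@(3,1): attacks (3,2) (3,0) (4,1) (2,1) (4,2) (4,0) (2,2) (2,0)
Union (18 distinct): (0,0) (0,1) (0,2) (0,3) (0,4) (1,3) (1,4) (2,0) (2,1) (2,2) (2,4) (3,0) (3,2) (3,4) (4,0) (4,1) (4,2) (4,4)

Answer: 18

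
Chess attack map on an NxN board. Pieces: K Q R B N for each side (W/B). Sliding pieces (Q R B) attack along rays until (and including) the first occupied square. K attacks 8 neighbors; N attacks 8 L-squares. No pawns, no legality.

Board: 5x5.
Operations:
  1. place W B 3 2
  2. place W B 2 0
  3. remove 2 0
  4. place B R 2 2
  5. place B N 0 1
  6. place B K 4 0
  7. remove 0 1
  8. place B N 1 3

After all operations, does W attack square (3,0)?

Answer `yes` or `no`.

Answer: no

Derivation:
Op 1: place WB@(3,2)
Op 2: place WB@(2,0)
Op 3: remove (2,0)
Op 4: place BR@(2,2)
Op 5: place BN@(0,1)
Op 6: place BK@(4,0)
Op 7: remove (0,1)
Op 8: place BN@(1,3)
Per-piece attacks for W:
  WB@(3,2): attacks (4,3) (4,1) (2,3) (1,4) (2,1) (1,0)
W attacks (3,0): no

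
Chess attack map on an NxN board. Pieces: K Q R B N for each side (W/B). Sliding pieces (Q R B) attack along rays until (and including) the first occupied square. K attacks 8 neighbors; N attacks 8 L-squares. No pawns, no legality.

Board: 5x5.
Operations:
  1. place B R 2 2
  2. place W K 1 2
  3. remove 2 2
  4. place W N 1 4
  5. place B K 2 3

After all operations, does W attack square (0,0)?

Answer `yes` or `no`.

Op 1: place BR@(2,2)
Op 2: place WK@(1,2)
Op 3: remove (2,2)
Op 4: place WN@(1,4)
Op 5: place BK@(2,3)
Per-piece attacks for W:
  WK@(1,2): attacks (1,3) (1,1) (2,2) (0,2) (2,3) (2,1) (0,3) (0,1)
  WN@(1,4): attacks (2,2) (3,3) (0,2)
W attacks (0,0): no

Answer: no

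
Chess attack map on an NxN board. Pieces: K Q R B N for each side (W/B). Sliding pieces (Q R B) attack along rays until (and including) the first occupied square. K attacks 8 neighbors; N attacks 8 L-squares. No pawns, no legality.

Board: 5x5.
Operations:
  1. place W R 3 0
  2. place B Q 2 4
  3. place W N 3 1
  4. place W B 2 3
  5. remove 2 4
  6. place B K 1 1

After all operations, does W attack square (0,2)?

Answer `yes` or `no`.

Op 1: place WR@(3,0)
Op 2: place BQ@(2,4)
Op 3: place WN@(3,1)
Op 4: place WB@(2,3)
Op 5: remove (2,4)
Op 6: place BK@(1,1)
Per-piece attacks for W:
  WB@(2,3): attacks (3,4) (3,2) (4,1) (1,4) (1,2) (0,1)
  WR@(3,0): attacks (3,1) (4,0) (2,0) (1,0) (0,0) [ray(0,1) blocked at (3,1)]
  WN@(3,1): attacks (4,3) (2,3) (1,2) (1,0)
W attacks (0,2): no

Answer: no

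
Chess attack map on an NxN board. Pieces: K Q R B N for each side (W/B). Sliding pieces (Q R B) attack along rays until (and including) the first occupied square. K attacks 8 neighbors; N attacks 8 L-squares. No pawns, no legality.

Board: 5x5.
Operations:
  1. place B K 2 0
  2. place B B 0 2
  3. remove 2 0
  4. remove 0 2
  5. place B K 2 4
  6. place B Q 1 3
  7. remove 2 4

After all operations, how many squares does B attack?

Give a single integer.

Answer: 14

Derivation:
Op 1: place BK@(2,0)
Op 2: place BB@(0,2)
Op 3: remove (2,0)
Op 4: remove (0,2)
Op 5: place BK@(2,4)
Op 6: place BQ@(1,3)
Op 7: remove (2,4)
Per-piece attacks for B:
  BQ@(1,3): attacks (1,4) (1,2) (1,1) (1,0) (2,3) (3,3) (4,3) (0,3) (2,4) (2,2) (3,1) (4,0) (0,4) (0,2)
Union (14 distinct): (0,2) (0,3) (0,4) (1,0) (1,1) (1,2) (1,4) (2,2) (2,3) (2,4) (3,1) (3,3) (4,0) (4,3)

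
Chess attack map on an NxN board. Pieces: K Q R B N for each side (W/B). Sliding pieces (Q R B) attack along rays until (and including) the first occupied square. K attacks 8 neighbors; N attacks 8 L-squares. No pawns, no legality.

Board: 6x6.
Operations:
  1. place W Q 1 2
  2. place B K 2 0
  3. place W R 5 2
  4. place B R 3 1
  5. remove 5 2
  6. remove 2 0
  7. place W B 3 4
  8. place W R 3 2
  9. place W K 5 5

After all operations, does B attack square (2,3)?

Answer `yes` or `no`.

Op 1: place WQ@(1,2)
Op 2: place BK@(2,0)
Op 3: place WR@(5,2)
Op 4: place BR@(3,1)
Op 5: remove (5,2)
Op 6: remove (2,0)
Op 7: place WB@(3,4)
Op 8: place WR@(3,2)
Op 9: place WK@(5,5)
Per-piece attacks for B:
  BR@(3,1): attacks (3,2) (3,0) (4,1) (5,1) (2,1) (1,1) (0,1) [ray(0,1) blocked at (3,2)]
B attacks (2,3): no

Answer: no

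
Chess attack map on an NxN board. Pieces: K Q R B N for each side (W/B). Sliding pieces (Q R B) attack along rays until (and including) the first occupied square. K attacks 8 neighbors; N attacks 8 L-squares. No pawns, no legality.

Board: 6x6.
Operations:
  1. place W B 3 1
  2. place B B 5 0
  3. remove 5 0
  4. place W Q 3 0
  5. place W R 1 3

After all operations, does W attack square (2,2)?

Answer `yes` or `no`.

Answer: yes

Derivation:
Op 1: place WB@(3,1)
Op 2: place BB@(5,0)
Op 3: remove (5,0)
Op 4: place WQ@(3,0)
Op 5: place WR@(1,3)
Per-piece attacks for W:
  WR@(1,3): attacks (1,4) (1,5) (1,2) (1,1) (1,0) (2,3) (3,3) (4,3) (5,3) (0,3)
  WQ@(3,0): attacks (3,1) (4,0) (5,0) (2,0) (1,0) (0,0) (4,1) (5,2) (2,1) (1,2) (0,3) [ray(0,1) blocked at (3,1)]
  WB@(3,1): attacks (4,2) (5,3) (4,0) (2,2) (1,3) (2,0) [ray(-1,1) blocked at (1,3)]
W attacks (2,2): yes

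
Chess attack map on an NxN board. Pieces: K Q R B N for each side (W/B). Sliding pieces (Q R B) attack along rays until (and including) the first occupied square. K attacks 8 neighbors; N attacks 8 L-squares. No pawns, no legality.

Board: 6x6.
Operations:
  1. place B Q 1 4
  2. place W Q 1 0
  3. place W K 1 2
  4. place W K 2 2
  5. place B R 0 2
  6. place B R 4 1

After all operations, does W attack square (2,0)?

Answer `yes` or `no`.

Answer: yes

Derivation:
Op 1: place BQ@(1,4)
Op 2: place WQ@(1,0)
Op 3: place WK@(1,2)
Op 4: place WK@(2,2)
Op 5: place BR@(0,2)
Op 6: place BR@(4,1)
Per-piece attacks for W:
  WQ@(1,0): attacks (1,1) (1,2) (2,0) (3,0) (4,0) (5,0) (0,0) (2,1) (3,2) (4,3) (5,4) (0,1) [ray(0,1) blocked at (1,2)]
  WK@(1,2): attacks (1,3) (1,1) (2,2) (0,2) (2,3) (2,1) (0,3) (0,1)
  WK@(2,2): attacks (2,3) (2,1) (3,2) (1,2) (3,3) (3,1) (1,3) (1,1)
W attacks (2,0): yes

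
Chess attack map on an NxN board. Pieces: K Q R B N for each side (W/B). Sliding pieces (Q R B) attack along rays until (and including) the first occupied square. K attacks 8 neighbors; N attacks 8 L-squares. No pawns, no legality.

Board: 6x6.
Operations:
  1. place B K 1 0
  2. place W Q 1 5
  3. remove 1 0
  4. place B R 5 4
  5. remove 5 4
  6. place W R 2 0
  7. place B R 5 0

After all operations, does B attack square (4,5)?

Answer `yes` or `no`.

Op 1: place BK@(1,0)
Op 2: place WQ@(1,5)
Op 3: remove (1,0)
Op 4: place BR@(5,4)
Op 5: remove (5,4)
Op 6: place WR@(2,0)
Op 7: place BR@(5,0)
Per-piece attacks for B:
  BR@(5,0): attacks (5,1) (5,2) (5,3) (5,4) (5,5) (4,0) (3,0) (2,0) [ray(-1,0) blocked at (2,0)]
B attacks (4,5): no

Answer: no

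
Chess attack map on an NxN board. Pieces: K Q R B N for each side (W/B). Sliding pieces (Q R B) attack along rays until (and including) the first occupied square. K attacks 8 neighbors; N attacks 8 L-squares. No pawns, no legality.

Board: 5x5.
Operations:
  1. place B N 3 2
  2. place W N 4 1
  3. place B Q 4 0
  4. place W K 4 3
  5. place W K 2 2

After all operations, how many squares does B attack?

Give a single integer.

Op 1: place BN@(3,2)
Op 2: place WN@(4,1)
Op 3: place BQ@(4,0)
Op 4: place WK@(4,3)
Op 5: place WK@(2,2)
Per-piece attacks for B:
  BN@(3,2): attacks (4,4) (2,4) (1,3) (4,0) (2,0) (1,1)
  BQ@(4,0): attacks (4,1) (3,0) (2,0) (1,0) (0,0) (3,1) (2,2) [ray(0,1) blocked at (4,1); ray(-1,1) blocked at (2,2)]
Union (12 distinct): (0,0) (1,0) (1,1) (1,3) (2,0) (2,2) (2,4) (3,0) (3,1) (4,0) (4,1) (4,4)

Answer: 12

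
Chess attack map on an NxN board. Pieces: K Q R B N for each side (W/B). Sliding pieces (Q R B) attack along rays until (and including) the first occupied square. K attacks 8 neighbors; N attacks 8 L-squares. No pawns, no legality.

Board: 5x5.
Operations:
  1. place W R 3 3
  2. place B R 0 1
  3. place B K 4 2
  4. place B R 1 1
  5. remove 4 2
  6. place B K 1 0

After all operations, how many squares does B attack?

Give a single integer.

Op 1: place WR@(3,3)
Op 2: place BR@(0,1)
Op 3: place BK@(4,2)
Op 4: place BR@(1,1)
Op 5: remove (4,2)
Op 6: place BK@(1,0)
Per-piece attacks for B:
  BR@(0,1): attacks (0,2) (0,3) (0,4) (0,0) (1,1) [ray(1,0) blocked at (1,1)]
  BK@(1,0): attacks (1,1) (2,0) (0,0) (2,1) (0,1)
  BR@(1,1): attacks (1,2) (1,3) (1,4) (1,0) (2,1) (3,1) (4,1) (0,1) [ray(0,-1) blocked at (1,0); ray(-1,0) blocked at (0,1)]
Union (14 distinct): (0,0) (0,1) (0,2) (0,3) (0,4) (1,0) (1,1) (1,2) (1,3) (1,4) (2,0) (2,1) (3,1) (4,1)

Answer: 14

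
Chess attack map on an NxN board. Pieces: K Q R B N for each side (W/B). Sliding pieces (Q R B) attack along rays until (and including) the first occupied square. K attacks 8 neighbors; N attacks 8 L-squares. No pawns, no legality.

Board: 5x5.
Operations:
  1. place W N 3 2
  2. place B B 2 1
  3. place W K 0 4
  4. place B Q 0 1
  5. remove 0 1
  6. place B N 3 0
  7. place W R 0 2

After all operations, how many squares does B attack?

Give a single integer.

Answer: 8

Derivation:
Op 1: place WN@(3,2)
Op 2: place BB@(2,1)
Op 3: place WK@(0,4)
Op 4: place BQ@(0,1)
Op 5: remove (0,1)
Op 6: place BN@(3,0)
Op 7: place WR@(0,2)
Per-piece attacks for B:
  BB@(2,1): attacks (3,2) (3,0) (1,2) (0,3) (1,0) [ray(1,1) blocked at (3,2); ray(1,-1) blocked at (3,0)]
  BN@(3,0): attacks (4,2) (2,2) (1,1)
Union (8 distinct): (0,3) (1,0) (1,1) (1,2) (2,2) (3,0) (3,2) (4,2)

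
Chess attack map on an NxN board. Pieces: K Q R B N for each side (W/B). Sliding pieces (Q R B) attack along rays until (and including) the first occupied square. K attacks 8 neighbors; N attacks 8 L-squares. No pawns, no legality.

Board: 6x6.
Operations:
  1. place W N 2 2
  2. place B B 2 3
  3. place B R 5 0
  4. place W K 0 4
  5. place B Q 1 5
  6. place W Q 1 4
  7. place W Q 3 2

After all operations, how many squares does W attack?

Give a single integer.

Op 1: place WN@(2,2)
Op 2: place BB@(2,3)
Op 3: place BR@(5,0)
Op 4: place WK@(0,4)
Op 5: place BQ@(1,5)
Op 6: place WQ@(1,4)
Op 7: place WQ@(3,2)
Per-piece attacks for W:
  WK@(0,4): attacks (0,5) (0,3) (1,4) (1,5) (1,3)
  WQ@(1,4): attacks (1,5) (1,3) (1,2) (1,1) (1,0) (2,4) (3,4) (4,4) (5,4) (0,4) (2,5) (2,3) (0,5) (0,3) [ray(0,1) blocked at (1,5); ray(-1,0) blocked at (0,4); ray(1,-1) blocked at (2,3)]
  WN@(2,2): attacks (3,4) (4,3) (1,4) (0,3) (3,0) (4,1) (1,0) (0,1)
  WQ@(3,2): attacks (3,3) (3,4) (3,5) (3,1) (3,0) (4,2) (5,2) (2,2) (4,3) (5,4) (4,1) (5,0) (2,3) (2,1) (1,0) [ray(-1,0) blocked at (2,2); ray(1,-1) blocked at (5,0); ray(-1,1) blocked at (2,3)]
Union (27 distinct): (0,1) (0,3) (0,4) (0,5) (1,0) (1,1) (1,2) (1,3) (1,4) (1,5) (2,1) (2,2) (2,3) (2,4) (2,5) (3,0) (3,1) (3,3) (3,4) (3,5) (4,1) (4,2) (4,3) (4,4) (5,0) (5,2) (5,4)

Answer: 27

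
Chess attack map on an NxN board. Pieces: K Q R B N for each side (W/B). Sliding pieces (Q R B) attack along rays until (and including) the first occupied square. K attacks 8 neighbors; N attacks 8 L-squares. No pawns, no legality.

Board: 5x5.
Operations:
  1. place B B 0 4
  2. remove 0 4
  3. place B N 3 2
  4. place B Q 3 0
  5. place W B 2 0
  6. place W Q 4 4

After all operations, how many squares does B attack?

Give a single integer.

Op 1: place BB@(0,4)
Op 2: remove (0,4)
Op 3: place BN@(3,2)
Op 4: place BQ@(3,0)
Op 5: place WB@(2,0)
Op 6: place WQ@(4,4)
Per-piece attacks for B:
  BQ@(3,0): attacks (3,1) (3,2) (4,0) (2,0) (4,1) (2,1) (1,2) (0,3) [ray(0,1) blocked at (3,2); ray(-1,0) blocked at (2,0)]
  BN@(3,2): attacks (4,4) (2,4) (1,3) (4,0) (2,0) (1,1)
Union (12 distinct): (0,3) (1,1) (1,2) (1,3) (2,0) (2,1) (2,4) (3,1) (3,2) (4,0) (4,1) (4,4)

Answer: 12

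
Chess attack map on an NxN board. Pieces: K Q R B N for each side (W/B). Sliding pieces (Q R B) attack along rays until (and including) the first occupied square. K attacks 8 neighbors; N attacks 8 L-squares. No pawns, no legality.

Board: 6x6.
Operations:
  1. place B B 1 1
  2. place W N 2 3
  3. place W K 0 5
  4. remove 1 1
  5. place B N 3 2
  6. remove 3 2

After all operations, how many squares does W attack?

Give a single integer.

Op 1: place BB@(1,1)
Op 2: place WN@(2,3)
Op 3: place WK@(0,5)
Op 4: remove (1,1)
Op 5: place BN@(3,2)
Op 6: remove (3,2)
Per-piece attacks for W:
  WK@(0,5): attacks (0,4) (1,5) (1,4)
  WN@(2,3): attacks (3,5) (4,4) (1,5) (0,4) (3,1) (4,2) (1,1) (0,2)
Union (9 distinct): (0,2) (0,4) (1,1) (1,4) (1,5) (3,1) (3,5) (4,2) (4,4)

Answer: 9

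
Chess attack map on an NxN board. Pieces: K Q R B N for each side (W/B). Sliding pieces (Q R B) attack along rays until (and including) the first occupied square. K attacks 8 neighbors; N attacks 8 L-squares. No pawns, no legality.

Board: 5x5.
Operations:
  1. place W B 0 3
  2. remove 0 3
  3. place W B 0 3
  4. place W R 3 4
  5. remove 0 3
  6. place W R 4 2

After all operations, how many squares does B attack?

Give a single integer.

Op 1: place WB@(0,3)
Op 2: remove (0,3)
Op 3: place WB@(0,3)
Op 4: place WR@(3,4)
Op 5: remove (0,3)
Op 6: place WR@(4,2)
Per-piece attacks for B:
Union (0 distinct): (none)

Answer: 0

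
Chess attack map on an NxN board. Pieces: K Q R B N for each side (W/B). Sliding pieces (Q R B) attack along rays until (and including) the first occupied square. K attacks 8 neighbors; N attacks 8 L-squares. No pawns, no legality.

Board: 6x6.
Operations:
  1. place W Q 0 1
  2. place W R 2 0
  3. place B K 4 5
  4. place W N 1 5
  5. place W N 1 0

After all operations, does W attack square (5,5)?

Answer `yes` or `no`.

Op 1: place WQ@(0,1)
Op 2: place WR@(2,0)
Op 3: place BK@(4,5)
Op 4: place WN@(1,5)
Op 5: place WN@(1,0)
Per-piece attacks for W:
  WQ@(0,1): attacks (0,2) (0,3) (0,4) (0,5) (0,0) (1,1) (2,1) (3,1) (4,1) (5,1) (1,2) (2,3) (3,4) (4,5) (1,0) [ray(1,1) blocked at (4,5); ray(1,-1) blocked at (1,0)]
  WN@(1,0): attacks (2,2) (3,1) (0,2)
  WN@(1,5): attacks (2,3) (3,4) (0,3)
  WR@(2,0): attacks (2,1) (2,2) (2,3) (2,4) (2,5) (3,0) (4,0) (5,0) (1,0) [ray(-1,0) blocked at (1,0)]
W attacks (5,5): no

Answer: no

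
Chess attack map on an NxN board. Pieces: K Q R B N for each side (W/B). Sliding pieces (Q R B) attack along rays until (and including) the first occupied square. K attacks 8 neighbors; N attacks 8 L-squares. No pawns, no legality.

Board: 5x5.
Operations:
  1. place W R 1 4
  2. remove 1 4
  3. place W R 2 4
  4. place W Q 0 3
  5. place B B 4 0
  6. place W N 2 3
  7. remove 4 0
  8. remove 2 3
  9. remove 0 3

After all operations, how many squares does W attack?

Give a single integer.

Answer: 8

Derivation:
Op 1: place WR@(1,4)
Op 2: remove (1,4)
Op 3: place WR@(2,4)
Op 4: place WQ@(0,3)
Op 5: place BB@(4,0)
Op 6: place WN@(2,3)
Op 7: remove (4,0)
Op 8: remove (2,3)
Op 9: remove (0,3)
Per-piece attacks for W:
  WR@(2,4): attacks (2,3) (2,2) (2,1) (2,0) (3,4) (4,4) (1,4) (0,4)
Union (8 distinct): (0,4) (1,4) (2,0) (2,1) (2,2) (2,3) (3,4) (4,4)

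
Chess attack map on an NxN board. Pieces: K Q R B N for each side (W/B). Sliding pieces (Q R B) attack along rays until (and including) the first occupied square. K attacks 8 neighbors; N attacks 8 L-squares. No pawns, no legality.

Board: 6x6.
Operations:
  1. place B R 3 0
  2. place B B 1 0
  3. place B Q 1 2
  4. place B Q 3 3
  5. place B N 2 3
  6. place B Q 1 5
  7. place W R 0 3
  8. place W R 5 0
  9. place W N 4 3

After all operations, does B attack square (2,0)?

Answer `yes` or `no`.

Op 1: place BR@(3,0)
Op 2: place BB@(1,0)
Op 3: place BQ@(1,2)
Op 4: place BQ@(3,3)
Op 5: place BN@(2,3)
Op 6: place BQ@(1,5)
Op 7: place WR@(0,3)
Op 8: place WR@(5,0)
Op 9: place WN@(4,3)
Per-piece attacks for B:
  BB@(1,0): attacks (2,1) (3,2) (4,3) (0,1) [ray(1,1) blocked at (4,3)]
  BQ@(1,2): attacks (1,3) (1,4) (1,5) (1,1) (1,0) (2,2) (3,2) (4,2) (5,2) (0,2) (2,3) (2,1) (3,0) (0,3) (0,1) [ray(0,1) blocked at (1,5); ray(0,-1) blocked at (1,0); ray(1,1) blocked at (2,3); ray(1,-1) blocked at (3,0); ray(-1,1) blocked at (0,3)]
  BQ@(1,5): attacks (1,4) (1,3) (1,2) (2,5) (3,5) (4,5) (5,5) (0,5) (2,4) (3,3) (0,4) [ray(0,-1) blocked at (1,2); ray(1,-1) blocked at (3,3)]
  BN@(2,3): attacks (3,5) (4,4) (1,5) (0,4) (3,1) (4,2) (1,1) (0,2)
  BR@(3,0): attacks (3,1) (3,2) (3,3) (4,0) (5,0) (2,0) (1,0) [ray(0,1) blocked at (3,3); ray(1,0) blocked at (5,0); ray(-1,0) blocked at (1,0)]
  BQ@(3,3): attacks (3,4) (3,5) (3,2) (3,1) (3,0) (4,3) (2,3) (4,4) (5,5) (4,2) (5,1) (2,4) (1,5) (2,2) (1,1) (0,0) [ray(0,-1) blocked at (3,0); ray(1,0) blocked at (4,3); ray(-1,0) blocked at (2,3); ray(-1,1) blocked at (1,5)]
B attacks (2,0): yes

Answer: yes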